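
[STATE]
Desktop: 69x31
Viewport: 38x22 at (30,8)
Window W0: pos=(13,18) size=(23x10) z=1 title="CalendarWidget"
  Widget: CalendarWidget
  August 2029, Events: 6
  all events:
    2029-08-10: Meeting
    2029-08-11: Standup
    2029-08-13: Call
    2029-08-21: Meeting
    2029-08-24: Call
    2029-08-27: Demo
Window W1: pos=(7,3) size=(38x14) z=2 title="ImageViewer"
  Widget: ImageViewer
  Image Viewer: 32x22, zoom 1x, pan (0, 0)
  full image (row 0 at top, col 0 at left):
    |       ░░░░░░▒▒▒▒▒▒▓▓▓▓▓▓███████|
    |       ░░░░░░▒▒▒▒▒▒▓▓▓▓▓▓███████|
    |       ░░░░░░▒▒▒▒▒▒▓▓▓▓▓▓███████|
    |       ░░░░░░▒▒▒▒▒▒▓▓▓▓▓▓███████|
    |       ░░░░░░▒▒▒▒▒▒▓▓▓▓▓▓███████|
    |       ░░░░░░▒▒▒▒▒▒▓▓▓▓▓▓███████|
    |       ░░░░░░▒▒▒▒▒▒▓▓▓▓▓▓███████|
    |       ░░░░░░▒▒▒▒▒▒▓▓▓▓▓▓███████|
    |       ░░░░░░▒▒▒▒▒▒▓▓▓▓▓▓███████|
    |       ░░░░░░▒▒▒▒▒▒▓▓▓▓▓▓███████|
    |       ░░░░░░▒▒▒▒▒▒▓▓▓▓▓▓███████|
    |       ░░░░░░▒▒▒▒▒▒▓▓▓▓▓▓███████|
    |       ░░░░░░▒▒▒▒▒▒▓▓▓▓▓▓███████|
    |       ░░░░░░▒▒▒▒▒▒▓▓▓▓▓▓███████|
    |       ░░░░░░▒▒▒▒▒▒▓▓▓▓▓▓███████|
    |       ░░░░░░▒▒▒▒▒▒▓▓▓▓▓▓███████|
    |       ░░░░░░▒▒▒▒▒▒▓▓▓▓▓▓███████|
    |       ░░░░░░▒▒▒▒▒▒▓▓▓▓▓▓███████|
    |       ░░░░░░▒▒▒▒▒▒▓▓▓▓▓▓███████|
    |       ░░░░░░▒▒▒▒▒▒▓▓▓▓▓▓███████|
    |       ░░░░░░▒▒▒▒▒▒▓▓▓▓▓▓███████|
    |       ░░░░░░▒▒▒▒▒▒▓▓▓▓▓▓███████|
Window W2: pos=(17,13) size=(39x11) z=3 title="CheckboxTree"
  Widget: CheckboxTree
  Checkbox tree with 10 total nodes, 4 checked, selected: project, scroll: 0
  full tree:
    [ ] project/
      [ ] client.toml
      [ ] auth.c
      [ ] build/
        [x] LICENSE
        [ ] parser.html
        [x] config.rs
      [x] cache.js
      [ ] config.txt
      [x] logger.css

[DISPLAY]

▓▓▓███████    ┃                       
▓▓▓███████    ┃                       
▓▓▓███████    ┃                       
▓▓▓███████    ┃                       
▓▓▓███████    ┃                       
━━━━━━━━━━━━━━━━━━━━━━━━━┓            
e                        ┃            
─────────────────────────┨            
/                        ┃            
t.toml                   ┃            
c                        ┃            
/                        ┃            
ENSE                     ┃            
ser.html                 ┃            
fig.rs                   ┃            
━━━━━━━━━━━━━━━━━━━━━━━━━┛            
11* 1┃                                
18 19┃                                
 25 2┃                                
━━━━━┛                                
                                      
                                      


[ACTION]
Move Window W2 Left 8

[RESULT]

▓▓▓███████    ┃                       
▓▓▓███████    ┃                       
▓▓▓███████    ┃                       
▓▓▓███████    ┃                       
▓▓▓███████    ┃                       
━━━━━━━━━━━━━━━━━┓                    
                 ┃                    
─────────────────┨                    
                 ┃                    
                 ┃                    
                 ┃                    
                 ┃                    
                 ┃                    
                 ┃                    
                 ┃                    
━━━━━━━━━━━━━━━━━┛                    
11* 1┃                                
18 19┃                                
 25 2┃                                
━━━━━┛                                
                                      
                                      


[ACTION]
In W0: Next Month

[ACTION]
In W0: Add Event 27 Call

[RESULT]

▓▓▓███████    ┃                       
▓▓▓███████    ┃                       
▓▓▓███████    ┃                       
▓▓▓███████    ┃                       
▓▓▓███████    ┃                       
━━━━━━━━━━━━━━━━━┓                    
                 ┃                    
─────────────────┨                    
                 ┃                    
                 ┃                    
                 ┃                    
                 ┃                    
                 ┃                    
                 ┃                    
                 ┃                    
━━━━━━━━━━━━━━━━━┛                    
8  9 ┃                                
5 16 ┃                                
2 23 ┃                                
━━━━━┛                                
                                      
                                      


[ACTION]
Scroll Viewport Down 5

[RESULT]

▓▓▓███████    ┃                       
▓▓▓███████    ┃                       
▓▓▓███████    ┃                       
▓▓▓███████    ┃                       
━━━━━━━━━━━━━━━━━┓                    
                 ┃                    
─────────────────┨                    
                 ┃                    
                 ┃                    
                 ┃                    
                 ┃                    
                 ┃                    
                 ┃                    
                 ┃                    
━━━━━━━━━━━━━━━━━┛                    
8  9 ┃                                
5 16 ┃                                
2 23 ┃                                
━━━━━┛                                
                                      
                                      
                                      


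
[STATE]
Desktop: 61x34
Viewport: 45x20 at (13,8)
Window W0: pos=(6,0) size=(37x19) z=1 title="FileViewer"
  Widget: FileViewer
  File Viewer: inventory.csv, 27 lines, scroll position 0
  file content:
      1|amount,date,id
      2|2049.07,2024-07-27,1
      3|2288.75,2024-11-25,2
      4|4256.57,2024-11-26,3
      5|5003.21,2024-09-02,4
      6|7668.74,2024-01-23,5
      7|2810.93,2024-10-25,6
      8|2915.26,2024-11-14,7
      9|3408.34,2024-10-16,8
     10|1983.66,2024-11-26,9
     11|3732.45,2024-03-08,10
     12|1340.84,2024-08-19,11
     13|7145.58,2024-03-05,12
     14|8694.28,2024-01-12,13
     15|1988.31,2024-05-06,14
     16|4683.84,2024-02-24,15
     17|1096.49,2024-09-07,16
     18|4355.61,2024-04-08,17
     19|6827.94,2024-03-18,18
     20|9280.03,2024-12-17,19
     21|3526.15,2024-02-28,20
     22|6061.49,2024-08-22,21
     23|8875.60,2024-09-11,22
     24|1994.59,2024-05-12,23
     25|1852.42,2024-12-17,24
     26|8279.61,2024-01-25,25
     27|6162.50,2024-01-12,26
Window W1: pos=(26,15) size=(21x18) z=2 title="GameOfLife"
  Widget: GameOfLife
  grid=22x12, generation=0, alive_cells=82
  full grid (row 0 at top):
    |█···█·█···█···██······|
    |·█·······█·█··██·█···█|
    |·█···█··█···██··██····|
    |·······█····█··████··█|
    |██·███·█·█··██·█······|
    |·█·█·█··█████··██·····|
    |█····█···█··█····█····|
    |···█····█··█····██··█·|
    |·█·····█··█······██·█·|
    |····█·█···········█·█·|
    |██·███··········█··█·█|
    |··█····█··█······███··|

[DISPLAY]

4,2024-01-23,5              ░┃               
3,2024-10-25,6              ░┃               
6,2024-11-14,7              ░┃               
4,2024-10-16,8              ░┃               
6,2024-11-26,9              ░┃               
5,2024-03-08,10             ░┃               
4,2024-08-19,11             ░┃               
8,2024-03-05,┏━━━━━━━━━━━━━━━━━━━┓           
8,2024-01-12,┃ GameOfLife        ┃           
1,2024-05-06,┠───────────────────┨           
━━━━━━━━━━━━━┃Gen: 0             ┃           
             ┃···█·█···█···██····┃           
             ┃█·······█·█··██·█··┃           
             ┃█···█··█···██··██··┃           
             ┃······█····█··████·┃           
             ┃█·███·█·█··██·█····┃           
             ┃█·█·█··█████··██···┃           
             ┃····█···█··█····█··┃           
             ┃··█····█··█····██··┃           
             ┃█·····█··█······██·┃           


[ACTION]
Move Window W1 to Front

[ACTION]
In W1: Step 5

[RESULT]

4,2024-01-23,5              ░┃               
3,2024-10-25,6              ░┃               
6,2024-11-14,7              ░┃               
4,2024-10-16,8              ░┃               
6,2024-11-26,9              ░┃               
5,2024-03-08,10             ░┃               
4,2024-08-19,11             ░┃               
8,2024-03-05,┏━━━━━━━━━━━━━━━━━━━┓           
8,2024-01-12,┃ GameOfLife        ┃           
1,2024-05-06,┠───────────────────┨           
━━━━━━━━━━━━━┃Gen: 5             ┃           
             ┃···················┃           
             ┃···█···████········┃           
             ┃██·█···██·█·███····┃           
             ┃██·█·█·····██·██···┃           
             ┃·█·██·····█·██·██··┃           
             ┃·█████·······████··┃           
             ┃···········██······┃           
             ┃·███·██·█·█··███···┃           
             ┃··███·█·········█··┃           


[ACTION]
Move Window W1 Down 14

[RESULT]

4,2024-01-23,5              ░┃               
3,2024-10-25,6              ░┃               
6,2024-11-14,7              ░┃               
4,2024-10-16,8              ░┃               
6,2024-11-26,9              ░┃               
5,2024-03-08,10             ░┃               
4,2024-08-19,11             ░┃               
8,2024-03-05,12             ░┃               
8,2024-01-12,┏━━━━━━━━━━━━━━━━━━━┓           
1,2024-05-06,┃ GameOfLife        ┃           
━━━━━━━━━━━━━┠───────────────────┨           
             ┃Gen: 5             ┃           
             ┃···················┃           
             ┃···█···████········┃           
             ┃██·█···██·█·███····┃           
             ┃██·█·█·····██·██···┃           
             ┃·█·██·····█·██·██··┃           
             ┃·█████·······████··┃           
             ┃···········██······┃           
             ┃·███·██·█·█··███···┃           


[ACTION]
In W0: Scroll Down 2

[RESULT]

6,2024-11-14,7              ░┃               
4,2024-10-16,8              ░┃               
6,2024-11-26,9              ░┃               
5,2024-03-08,10             ░┃               
4,2024-08-19,11             ░┃               
8,2024-03-05,12             ░┃               
8,2024-01-12,13             ░┃               
1,2024-05-06,14             ░┃               
4,2024-02-24,┏━━━━━━━━━━━━━━━━━━━┓           
9,2024-09-07,┃ GameOfLife        ┃           
━━━━━━━━━━━━━┠───────────────────┨           
             ┃Gen: 5             ┃           
             ┃···················┃           
             ┃···█···████········┃           
             ┃██·█···██·█·███····┃           
             ┃██·█·█·····██·██···┃           
             ┃·█·██·····█·██·██··┃           
             ┃·█████·······████··┃           
             ┃···········██······┃           
             ┃·███·██·█·█··███···┃           


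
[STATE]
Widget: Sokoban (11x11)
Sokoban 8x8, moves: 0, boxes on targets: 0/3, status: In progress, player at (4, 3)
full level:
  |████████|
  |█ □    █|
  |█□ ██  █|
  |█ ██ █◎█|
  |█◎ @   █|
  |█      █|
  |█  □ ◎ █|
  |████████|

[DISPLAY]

████████   
█ □    █   
█□ ██  █   
█ ██ █◎█   
█◎ @   █   
█      █   
█  □ ◎ █   
████████   
Moves: 0  0
           
           


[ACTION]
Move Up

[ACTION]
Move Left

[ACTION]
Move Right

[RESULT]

████████   
█ □    █   
█□ ██  █   
█ ██ █◎█   
█◎ @   █   
█      █   
█  □ ◎ █   
████████   
Moves: 2  0
           
           


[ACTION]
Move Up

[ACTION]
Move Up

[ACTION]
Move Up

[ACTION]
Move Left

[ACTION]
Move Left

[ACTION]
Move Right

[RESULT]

████████   
█ □    █   
█□ ██  █   
█ ██ █◎█   
█◎@    █   
█      █   
█  □ ◎ █   
████████   
Moves: 5  0
           
           


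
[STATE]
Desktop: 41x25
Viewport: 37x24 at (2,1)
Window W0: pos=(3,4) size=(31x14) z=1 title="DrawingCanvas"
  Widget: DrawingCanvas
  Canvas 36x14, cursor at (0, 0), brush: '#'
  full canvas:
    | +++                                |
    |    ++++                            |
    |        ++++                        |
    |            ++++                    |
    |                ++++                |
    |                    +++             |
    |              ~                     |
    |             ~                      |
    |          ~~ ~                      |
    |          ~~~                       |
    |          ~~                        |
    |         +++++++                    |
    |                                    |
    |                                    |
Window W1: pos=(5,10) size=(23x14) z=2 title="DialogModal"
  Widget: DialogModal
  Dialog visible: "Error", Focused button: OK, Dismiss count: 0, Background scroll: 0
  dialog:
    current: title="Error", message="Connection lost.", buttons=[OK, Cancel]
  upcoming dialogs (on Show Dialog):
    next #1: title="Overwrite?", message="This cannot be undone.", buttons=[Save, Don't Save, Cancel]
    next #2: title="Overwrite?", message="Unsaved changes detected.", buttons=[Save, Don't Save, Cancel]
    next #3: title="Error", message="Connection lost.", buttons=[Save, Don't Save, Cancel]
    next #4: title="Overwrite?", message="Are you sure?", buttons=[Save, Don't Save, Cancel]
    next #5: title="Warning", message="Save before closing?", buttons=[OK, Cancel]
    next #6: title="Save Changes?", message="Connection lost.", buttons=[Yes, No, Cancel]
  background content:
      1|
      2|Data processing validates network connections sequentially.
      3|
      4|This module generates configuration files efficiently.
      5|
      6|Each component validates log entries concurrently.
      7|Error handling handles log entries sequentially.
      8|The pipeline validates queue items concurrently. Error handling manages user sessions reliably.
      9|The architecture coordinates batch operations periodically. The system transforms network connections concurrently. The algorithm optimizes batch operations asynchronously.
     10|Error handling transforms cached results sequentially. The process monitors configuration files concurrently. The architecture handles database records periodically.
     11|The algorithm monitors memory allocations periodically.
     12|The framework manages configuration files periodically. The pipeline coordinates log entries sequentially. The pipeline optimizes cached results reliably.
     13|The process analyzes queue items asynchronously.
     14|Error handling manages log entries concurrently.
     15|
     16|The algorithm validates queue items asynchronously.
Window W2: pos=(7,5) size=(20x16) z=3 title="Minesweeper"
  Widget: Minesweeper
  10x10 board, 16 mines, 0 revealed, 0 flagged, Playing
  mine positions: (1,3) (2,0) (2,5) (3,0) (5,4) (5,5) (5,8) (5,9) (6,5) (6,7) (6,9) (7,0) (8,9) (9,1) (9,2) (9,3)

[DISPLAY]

                                     
                                     
                                     
 ┏━━━━━━━━━━━━━━━━━━━━━━━━━━━━━┓     
 ┃ Dr┏━━━━━━━━━━━━━━━━━━┓      ┃     
 ┠───┃ Minesweeper      ┃──────┨     
 ┃+++┠──────────────────┨      ┃     
 ┃   ┃■■■■■■■■■■        ┃      ┃     
 ┃   ┃■■■■■■■■■■        ┃      ┃     
 ┃ ┏━┃■■■■■■■■■■        ┃┓     ┃     
 ┃ ┃ ┃■■■■■■■■■■        ┃┃     ┃     
 ┃ ┠─┃■■■■■■■■■■        ┃┨     ┃     
 ┃ ┃ ┃■■■■■■■■■■        ┃┃     ┃     
 ┃ ┃D┃■■■■■■■■■■        ┃┃     ┃     
 ┃ ┃ ┃■■■■■■■■■■        ┃┃     ┃     
 ┃ ┃T┃■■■■■■■■■■        ┃┃     ┃     
 ┗━┃ ┃■■■■■■■■■■        ┃┃━━━━━┛     
   ┃E┃                  ┃┃           
   ┃E┃                  ┃┃           
   ┃T┗━━━━━━━━━━━━━━━━━━┛┃           
   ┃The architecture coor┃           
   ┃Error handling transf┃           
   ┗━━━━━━━━━━━━━━━━━━━━━┛           
                                     


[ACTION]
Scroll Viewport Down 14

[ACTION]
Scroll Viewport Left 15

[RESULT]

                                     
                                     
                                     
   ┏━━━━━━━━━━━━━━━━━━━━━━━━━━━━━┓   
   ┃ Dr┏━━━━━━━━━━━━━━━━━━┓      ┃   
   ┠───┃ Minesweeper      ┃──────┨   
   ┃+++┠──────────────────┨      ┃   
   ┃   ┃■■■■■■■■■■        ┃      ┃   
   ┃   ┃■■■■■■■■■■        ┃      ┃   
   ┃ ┏━┃■■■■■■■■■■        ┃┓     ┃   
   ┃ ┃ ┃■■■■■■■■■■        ┃┃     ┃   
   ┃ ┠─┃■■■■■■■■■■        ┃┨     ┃   
   ┃ ┃ ┃■■■■■■■■■■        ┃┃     ┃   
   ┃ ┃D┃■■■■■■■■■■        ┃┃     ┃   
   ┃ ┃ ┃■■■■■■■■■■        ┃┃     ┃   
   ┃ ┃T┃■■■■■■■■■■        ┃┃     ┃   
   ┗━┃ ┃■■■■■■■■■■        ┃┃━━━━━┛   
     ┃E┃                  ┃┃         
     ┃E┃                  ┃┃         
     ┃T┗━━━━━━━━━━━━━━━━━━┛┃         
     ┃The architecture coor┃         
     ┃Error handling transf┃         
     ┗━━━━━━━━━━━━━━━━━━━━━┛         
                                     


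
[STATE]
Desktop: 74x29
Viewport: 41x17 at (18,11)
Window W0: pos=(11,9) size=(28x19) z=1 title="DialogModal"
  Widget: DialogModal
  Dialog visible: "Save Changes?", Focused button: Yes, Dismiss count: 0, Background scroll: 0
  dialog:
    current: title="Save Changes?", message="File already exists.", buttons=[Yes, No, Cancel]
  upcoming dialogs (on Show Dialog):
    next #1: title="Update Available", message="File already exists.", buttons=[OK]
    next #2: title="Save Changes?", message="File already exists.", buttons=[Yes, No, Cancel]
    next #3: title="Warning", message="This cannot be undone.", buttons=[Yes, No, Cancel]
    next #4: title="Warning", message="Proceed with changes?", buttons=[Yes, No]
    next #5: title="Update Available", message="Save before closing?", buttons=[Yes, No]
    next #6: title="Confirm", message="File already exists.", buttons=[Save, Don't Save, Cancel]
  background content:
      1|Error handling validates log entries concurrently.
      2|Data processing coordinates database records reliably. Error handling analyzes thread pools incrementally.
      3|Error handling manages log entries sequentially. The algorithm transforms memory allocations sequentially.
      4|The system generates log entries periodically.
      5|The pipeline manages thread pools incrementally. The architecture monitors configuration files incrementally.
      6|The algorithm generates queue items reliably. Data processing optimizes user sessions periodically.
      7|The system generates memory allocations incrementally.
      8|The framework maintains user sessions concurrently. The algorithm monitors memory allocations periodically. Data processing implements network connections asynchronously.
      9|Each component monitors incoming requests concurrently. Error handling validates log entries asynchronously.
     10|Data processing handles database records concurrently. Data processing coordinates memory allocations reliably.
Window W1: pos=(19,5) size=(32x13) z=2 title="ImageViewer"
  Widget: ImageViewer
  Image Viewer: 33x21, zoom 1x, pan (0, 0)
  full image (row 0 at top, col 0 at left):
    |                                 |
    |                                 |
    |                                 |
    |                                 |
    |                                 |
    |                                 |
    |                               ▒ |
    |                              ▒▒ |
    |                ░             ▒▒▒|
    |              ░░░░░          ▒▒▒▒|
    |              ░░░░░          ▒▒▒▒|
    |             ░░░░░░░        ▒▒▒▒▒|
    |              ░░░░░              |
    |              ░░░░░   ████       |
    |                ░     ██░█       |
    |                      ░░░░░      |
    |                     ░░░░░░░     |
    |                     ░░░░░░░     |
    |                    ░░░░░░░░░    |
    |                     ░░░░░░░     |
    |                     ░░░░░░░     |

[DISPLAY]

─┃                              ┃        
h┃                              ┃        
r┃                              ┃        
h┃                              ┃        
s┃                              ┃        
p┃                ░             ┃        
─┗━━━━━━━━━━━━━━━━━━━━━━━━━━━━━━┛        
Save Changes?    │or┃                    
e already exists.│us┃                    
s]  No   Cancel  │in┃                    
─────────────────┘da┃                    
                    ┃                    
                    ┃                    
                    ┃                    
                    ┃                    
                    ┃                    
━━━━━━━━━━━━━━━━━━━━┛                    


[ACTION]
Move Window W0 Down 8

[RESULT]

g┃                              ┃        
─┃                              ┃        
h┃                              ┃        
r┃                              ┃        
h┃                              ┃        
s┃                ░             ┃        
p┗━━━━━━━━━━━━━━━━━━━━━━━━━━━━━━┛        
─────────────────┐qu┃                    
Save Changes?    │or┃                    
e already exists.│us┃                    
s]  No   Cancel  │in┃                    
─────────────────┘da┃                    
                    ┃                    
                    ┃                    
                    ┃                    
                    ┃                    
                    ┃                    


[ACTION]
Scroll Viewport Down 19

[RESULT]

─┃                              ┃        
h┃                              ┃        
r┃                              ┃        
h┃                              ┃        
s┃                ░             ┃        
p┗━━━━━━━━━━━━━━━━━━━━━━━━━━━━━━┛        
─────────────────┐qu┃                    
Save Changes?    │or┃                    
e already exists.│us┃                    
s]  No   Cancel  │in┃                    
─────────────────┘da┃                    
                    ┃                    
                    ┃                    
                    ┃                    
                    ┃                    
                    ┃                    
━━━━━━━━━━━━━━━━━━━━┛                    


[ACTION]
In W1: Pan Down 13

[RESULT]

─┃                     ░░░░░░░  ┃        
h┃                    ░░░░░░░░░ ┃        
r┃                     ░░░░░░░  ┃        
h┃                     ░░░░░░░  ┃        
s┃                              ┃        
p┗━━━━━━━━━━━━━━━━━━━━━━━━━━━━━━┛        
─────────────────┐qu┃                    
Save Changes?    │or┃                    
e already exists.│us┃                    
s]  No   Cancel  │in┃                    
─────────────────┘da┃                    
                    ┃                    
                    ┃                    
                    ┃                    
                    ┃                    
                    ┃                    
━━━━━━━━━━━━━━━━━━━━┛                    


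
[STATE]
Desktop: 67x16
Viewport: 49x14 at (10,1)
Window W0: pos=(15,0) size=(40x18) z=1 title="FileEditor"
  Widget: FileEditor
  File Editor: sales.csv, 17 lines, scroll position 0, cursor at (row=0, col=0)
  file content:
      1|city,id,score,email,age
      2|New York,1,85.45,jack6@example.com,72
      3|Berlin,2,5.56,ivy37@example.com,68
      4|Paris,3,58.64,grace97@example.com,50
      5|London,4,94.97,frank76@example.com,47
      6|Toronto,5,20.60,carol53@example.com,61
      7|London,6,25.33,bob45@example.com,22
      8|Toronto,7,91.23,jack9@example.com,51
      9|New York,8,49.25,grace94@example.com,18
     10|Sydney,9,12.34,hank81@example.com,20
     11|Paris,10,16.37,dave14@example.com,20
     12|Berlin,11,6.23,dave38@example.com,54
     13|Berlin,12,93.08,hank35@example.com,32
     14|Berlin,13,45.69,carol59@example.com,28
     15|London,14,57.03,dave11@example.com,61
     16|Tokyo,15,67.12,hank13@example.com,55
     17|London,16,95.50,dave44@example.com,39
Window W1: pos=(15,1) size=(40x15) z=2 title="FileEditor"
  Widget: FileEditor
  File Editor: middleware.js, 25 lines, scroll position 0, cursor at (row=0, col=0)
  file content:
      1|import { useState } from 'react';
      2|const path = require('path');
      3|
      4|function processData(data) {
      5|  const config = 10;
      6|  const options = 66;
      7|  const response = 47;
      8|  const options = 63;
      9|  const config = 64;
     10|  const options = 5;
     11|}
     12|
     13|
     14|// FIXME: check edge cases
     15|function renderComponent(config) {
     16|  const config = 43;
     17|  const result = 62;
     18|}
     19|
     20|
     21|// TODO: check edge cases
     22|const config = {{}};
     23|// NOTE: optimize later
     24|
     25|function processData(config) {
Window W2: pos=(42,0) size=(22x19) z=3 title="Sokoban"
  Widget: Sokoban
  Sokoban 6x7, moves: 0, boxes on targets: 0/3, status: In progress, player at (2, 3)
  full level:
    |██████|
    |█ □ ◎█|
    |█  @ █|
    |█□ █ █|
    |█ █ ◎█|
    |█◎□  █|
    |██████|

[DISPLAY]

     ┏━━━━━━━━━━━━━━━━━━━━━━━━━━┃ Sokoban        
     ┃ FileEditor               ┠────────────────
     ┠──────────────────────────┃██████          
     ┃█mport { useState } from '┃█ □ ◎█          
     ┃const path = require('path┃█  @ █          
     ┃                          ┃█□ █ █          
     ┃function processData(data)┃█ █ ◎█          
     ┃  const config = 10;      ┃█◎□  █          
     ┃  const options = 66;     ┃██████          
     ┃  const response = 47;    ┃Moves: 0  0/3   
     ┃  const options = 63;     ┃                
     ┃  const config = 64;      ┃                
     ┃  const options = 5;      ┃                
     ┃}                         ┃                


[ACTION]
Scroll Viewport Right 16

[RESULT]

━━━━━━━━━━━━━━━━━━━━━━━━┃ Sokoban            ┃   
ileEditor               ┠────────────────────┨   
────────────────────────┃██████              ┃   
port { useState } from '┃█ □ ◎█              ┃   
nst path = require('path┃█  @ █              ┃   
                        ┃█□ █ █              ┃   
nction processData(data)┃█ █ ◎█              ┃   
const config = 10;      ┃█◎□  █              ┃   
const options = 66;     ┃██████              ┃   
const response = 47;    ┃Moves: 0  0/3       ┃   
const options = 63;     ┃                    ┃   
const config = 64;      ┃                    ┃   
const options = 5;      ┃                    ┃   
                        ┃                    ┃   


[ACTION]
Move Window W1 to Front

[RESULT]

━━━━━━━━━━━━━━━━━━━━━━━━━━━━━━━━━━━━┓        ┃   
ileEditor                           ┃────────┨   
────────────────────────────────────┨        ┃   
port { useState } from 'react';    ▲┃        ┃   
nst path = require('path');        █┃        ┃   
                                   ░┃        ┃   
nction processData(data) {         ░┃        ┃   
const config = 10;                 ░┃        ┃   
const options = 66;                ░┃        ┃   
const response = 47;               ░┃3       ┃   
const options = 63;                ░┃        ┃   
const config = 64;                 ░┃        ┃   
const options = 5;                 ░┃        ┃   
                                   ▼┃        ┃   


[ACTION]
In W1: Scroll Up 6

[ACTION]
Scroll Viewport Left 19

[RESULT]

               ┏━━━━━━━━━━━━━━━━━━━━━━━━━━━━━━━━━
               ┃ FileEditor                      
               ┠─────────────────────────────────
               ┃█mport { useState } from 'react';
               ┃const path = require('path');    
               ┃                                 
               ┃function processData(data) {     
               ┃  const config = 10;             
               ┃  const options = 66;            
               ┃  const response = 47;           
               ┃  const options = 63;            
               ┃  const config = 64;             
               ┃  const options = 5;             
               ┃}                                


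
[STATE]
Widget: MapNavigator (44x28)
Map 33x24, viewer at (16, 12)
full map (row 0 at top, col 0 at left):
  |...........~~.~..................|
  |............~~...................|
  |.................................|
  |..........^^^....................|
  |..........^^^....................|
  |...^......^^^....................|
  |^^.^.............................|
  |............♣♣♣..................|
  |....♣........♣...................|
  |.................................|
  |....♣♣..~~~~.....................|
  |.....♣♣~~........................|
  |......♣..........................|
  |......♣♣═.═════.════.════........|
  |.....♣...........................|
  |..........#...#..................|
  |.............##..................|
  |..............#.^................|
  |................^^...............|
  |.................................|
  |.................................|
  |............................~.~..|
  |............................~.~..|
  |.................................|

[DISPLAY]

                                            
                                            
      ...........~~.~..................     
      ............~~...................     
      .................................     
      ..........^^^....................     
      ..........^^^....................     
      ...^......^^^....................     
      ^^.^.............................     
      ............♣♣♣..................     
      ....♣........♣...................     
      .................................     
      ....♣♣..~~~~.....................     
      .....♣♣~~........................     
      ......♣.........@................     
      ......♣♣═.═════.════.════........     
      .....♣...........................     
      ..........#...#..................     
      .............##..................     
      ..............#.^................     
      ................^^...............     
      .................................     
      .................................     
      ............................~.~..     
      ............................~.~..     
      .................................     
                                            
                                            


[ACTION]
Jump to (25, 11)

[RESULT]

                                            
                                            
                                            
........~~.~..................              
.........~~...................              
..............................              
.......^^^....................              
.......^^^....................              
^......^^^....................              
^.............................              
.........♣♣♣..................              
.♣........♣...................              
..............................              
.♣♣..~~~~.....................              
..♣♣~~................@.......              
...♣..........................              
...♣♣═.═════.════.════........              
..♣...........................              
.......#...#..................              
..........##..................              
...........#.^................              
.............^^...............              
..............................              
..............................              
.........................~.~..              
.........................~.~..              
..............................              
                                            


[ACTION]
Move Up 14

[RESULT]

                                            
                                            
                                            
                                            
                                            
                                            
                                            
                                            
                                            
                                            
                                            
                                            
                                            
                                            
........~~.~..........@.......              
.........~~...................              
..............................              
.......^^^....................              
.......^^^....................              
^......^^^....................              
^.............................              
.........♣♣♣..................              
.♣........♣...................              
..............................              
.♣♣..~~~~.....................              
..♣♣~~........................              
...♣..........................              
...♣♣═.═════.════.════........              


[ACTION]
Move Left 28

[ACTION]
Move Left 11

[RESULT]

                                            
                                            
                                            
                                            
                                            
                                            
                                            
                                            
                                            
                                            
                                            
                                            
                                            
                                            
                      @..........~~.~.......
                      ............~~........
                      ......................
                      ..........^^^.........
                      ..........^^^.........
                      ...^......^^^.........
                      ^^.^..................
                      ............♣♣♣.......
                      ....♣........♣........
                      ......................
                      ....♣♣..~~~~..........
                      .....♣♣~~.............
                      ......♣...............
                      ......♣♣═.═════.════.═
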